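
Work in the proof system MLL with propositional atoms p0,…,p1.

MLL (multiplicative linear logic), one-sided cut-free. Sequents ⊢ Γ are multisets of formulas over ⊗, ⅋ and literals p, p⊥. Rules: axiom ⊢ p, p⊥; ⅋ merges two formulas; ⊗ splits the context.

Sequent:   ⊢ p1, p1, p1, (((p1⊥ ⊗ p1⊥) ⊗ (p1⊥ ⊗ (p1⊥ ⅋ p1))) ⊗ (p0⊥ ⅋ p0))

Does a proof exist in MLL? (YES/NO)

Derivation trace:
[⊗]  ⊢ p1, p1, p1, (((p1⊥ ⊗ p1⊥) ⊗ (p1⊥ ⊗ (p1⊥ ⅋ p1))) ⊗ (p0⊥ ⅋ p0))
  [⊗]  ⊢ p1, p1, p1, ((p1⊥ ⊗ p1⊥) ⊗ (p1⊥ ⊗ (p1⊥ ⅋ p1)))
    [⊗]  ⊢ p1, p1, (p1⊥ ⊗ p1⊥)
      [Ax]  ⊢ p1, p1⊥
      [Ax]  ⊢ p1, p1⊥
    [⊗]  ⊢ p1, (p1⊥ ⊗ (p1⊥ ⅋ p1))
      [Ax]  ⊢ p1, p1⊥
      [⅋]  ⊢ (p1⊥ ⅋ p1)
        [Ax]  ⊢ p1, p1⊥
  [⅋]  ⊢ (p0⊥ ⅋ p0)
    [Ax]  ⊢ p0, p0⊥

Result: YES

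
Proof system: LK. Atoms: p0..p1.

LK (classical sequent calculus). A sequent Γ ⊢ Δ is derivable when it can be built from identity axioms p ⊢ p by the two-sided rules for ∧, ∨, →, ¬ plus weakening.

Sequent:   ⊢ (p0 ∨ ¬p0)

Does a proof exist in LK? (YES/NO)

Derivation (root first):
[∨R]  ⊢ (p0 ∨ ¬p0)
  [¬R]  ⊢ p0, ¬p0
    [Ax] p0 ⊢ p0

Result: YES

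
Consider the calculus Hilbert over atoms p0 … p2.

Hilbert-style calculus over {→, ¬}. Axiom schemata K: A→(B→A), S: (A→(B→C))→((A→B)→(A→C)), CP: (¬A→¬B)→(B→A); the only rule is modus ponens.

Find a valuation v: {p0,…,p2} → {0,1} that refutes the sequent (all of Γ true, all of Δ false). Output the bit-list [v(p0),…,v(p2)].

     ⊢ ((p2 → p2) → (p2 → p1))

Truth-table refutation:
  v=000: Γ:[] Δ:[((p2 → p2) → (p2 → p1))=T] refutes=False
  v=001: Γ:[] Δ:[((p2 → p2) → (p2 → p1))=F] refutes=True  ← countermodel

Result: [0, 0, 1]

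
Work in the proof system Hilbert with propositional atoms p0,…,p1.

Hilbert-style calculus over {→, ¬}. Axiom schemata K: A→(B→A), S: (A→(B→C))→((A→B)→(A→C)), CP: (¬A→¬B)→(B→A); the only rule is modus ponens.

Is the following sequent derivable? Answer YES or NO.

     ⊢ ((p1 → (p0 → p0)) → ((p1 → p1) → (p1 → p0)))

Enumerate valuations to refute Γ ⊢ Δ:
  v=00: Γ:[] Δ:[((p1 → (p0 → p0)) → ((p1 → p1) → (p1 → p0)))=T] refutes=False
  v=01: Γ:[] Δ:[((p1 → (p0 → p0)) → ((p1 → p1) → (p1 → p0)))=F] refutes=True  ← countermodel

Result: NO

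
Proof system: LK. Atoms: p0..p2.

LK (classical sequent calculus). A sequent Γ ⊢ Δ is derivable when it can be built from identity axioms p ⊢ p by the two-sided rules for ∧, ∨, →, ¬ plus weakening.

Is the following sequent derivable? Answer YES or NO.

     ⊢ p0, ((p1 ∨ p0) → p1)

Proof tree:
[→R]  ⊢ p0, ((p1 ∨ p0) → p1)
  [∨L] (p1 ∨ p0) ⊢ p1, p0
    [Ax] p1 ⊢ p1
    [Ax] p0 ⊢ p0

Result: YES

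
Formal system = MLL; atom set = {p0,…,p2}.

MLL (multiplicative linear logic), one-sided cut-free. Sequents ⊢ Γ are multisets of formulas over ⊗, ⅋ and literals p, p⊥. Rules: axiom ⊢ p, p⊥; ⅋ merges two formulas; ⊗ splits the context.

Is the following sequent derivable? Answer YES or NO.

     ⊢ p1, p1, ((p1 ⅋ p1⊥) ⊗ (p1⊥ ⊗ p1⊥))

Derivation (root first):
[⊗]  ⊢ p1, p1, ((p1 ⅋ p1⊥) ⊗ (p1⊥ ⊗ p1⊥))
  [⅋]  ⊢ (p1 ⅋ p1⊥)
    [Ax]  ⊢ p1, p1⊥
  [⊗]  ⊢ p1, p1, (p1⊥ ⊗ p1⊥)
    [Ax]  ⊢ p1, p1⊥
    [Ax]  ⊢ p1, p1⊥

Result: YES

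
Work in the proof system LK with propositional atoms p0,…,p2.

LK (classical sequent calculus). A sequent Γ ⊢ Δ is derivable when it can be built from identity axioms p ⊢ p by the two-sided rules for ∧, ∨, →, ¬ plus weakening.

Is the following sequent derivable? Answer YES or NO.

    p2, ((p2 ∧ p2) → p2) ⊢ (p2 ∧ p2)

Proof tree:
[→L] p2, ((p2 ∧ p2) → p2) ⊢ (p2 ∧ p2)
  [∧R] p2 ⊢ (p2 ∧ p2)
    [Ax] p2 ⊢ p2
    [Ax] p2 ⊢ p2
  [∧R] p2 ⊢ (p2 ∧ p2)
    [Ax] p2 ⊢ p2
    [Ax] p2 ⊢ p2

Result: YES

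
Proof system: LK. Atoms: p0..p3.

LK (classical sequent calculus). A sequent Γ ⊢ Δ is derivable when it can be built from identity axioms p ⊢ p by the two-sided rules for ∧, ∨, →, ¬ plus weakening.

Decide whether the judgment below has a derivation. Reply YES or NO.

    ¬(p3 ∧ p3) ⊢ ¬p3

Derivation (root first):
[¬R] ¬(p3 ∧ p3) ⊢ ¬p3
  [¬L] p3, ¬(p3 ∧ p3) ⊢ 
    [∧R] p3 ⊢ (p3 ∧ p3)
      [Ax] p3 ⊢ p3
      [Ax] p3 ⊢ p3

Result: YES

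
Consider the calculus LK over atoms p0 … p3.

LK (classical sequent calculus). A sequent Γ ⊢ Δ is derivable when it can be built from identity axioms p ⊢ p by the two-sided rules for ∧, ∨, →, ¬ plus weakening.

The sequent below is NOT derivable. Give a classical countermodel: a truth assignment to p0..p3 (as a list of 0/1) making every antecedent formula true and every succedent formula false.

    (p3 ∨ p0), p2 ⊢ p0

Search for a countermodel by truth-table:
  v=0000: Γ:[(p3 ∨ p0)=F, p2=F] Δ:[p0=F] refutes=False
  v=0001: Γ:[(p3 ∨ p0)=T, p2=F] Δ:[p0=F] refutes=False
  v=0010: Γ:[(p3 ∨ p0)=F, p2=T] Δ:[p0=F] refutes=False
  v=0011: Γ:[(p3 ∨ p0)=T, p2=T] Δ:[p0=F] refutes=True  ← countermodel

Result: [0, 0, 1, 1]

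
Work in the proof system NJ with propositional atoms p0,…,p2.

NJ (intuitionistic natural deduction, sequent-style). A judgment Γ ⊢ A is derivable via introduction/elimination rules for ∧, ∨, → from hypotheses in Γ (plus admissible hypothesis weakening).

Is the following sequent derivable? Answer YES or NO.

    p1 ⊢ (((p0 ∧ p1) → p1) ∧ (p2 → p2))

Derivation (root first):
[∧I] p1 ⊢ (((p0 ∧ p1) → p1) ∧ (p2 → p2))
  [→I] p1 ⊢ ((p0 ∧ p1) → p1)
    [Wk] p1, (p0 ∧ p1) ⊢ p1
      [Ax] p1 ⊢ p1
  [→I]  ⊢ (p2 → p2)
    [Ax] p2 ⊢ p2

Result: YES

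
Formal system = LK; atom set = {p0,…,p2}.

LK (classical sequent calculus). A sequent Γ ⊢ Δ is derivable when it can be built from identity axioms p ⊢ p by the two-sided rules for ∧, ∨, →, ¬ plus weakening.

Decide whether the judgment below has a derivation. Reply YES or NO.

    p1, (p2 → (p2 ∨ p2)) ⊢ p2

Search for a countermodel by truth-table:
  v=000: Γ:[p1=F, (p2 → (p2 ∨ p2))=T] Δ:[p2=F] refutes=False
  v=001: Γ:[p1=F, (p2 → (p2 ∨ p2))=T] Δ:[p2=T] refutes=False
  v=010: Γ:[p1=T, (p2 → (p2 ∨ p2))=T] Δ:[p2=F] refutes=True  ← countermodel

Result: NO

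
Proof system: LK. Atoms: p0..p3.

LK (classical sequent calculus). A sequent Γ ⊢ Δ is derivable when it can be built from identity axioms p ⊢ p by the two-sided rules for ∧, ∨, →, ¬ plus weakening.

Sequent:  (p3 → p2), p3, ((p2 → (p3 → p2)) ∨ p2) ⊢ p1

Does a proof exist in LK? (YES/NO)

Enumerate valuations to refute Γ ⊢ Δ:
  v=0000: Γ:[(p3 → p2)=T, p3=F, ((p2 → (p3 → p2)) ∨ p2)=T] Δ:[p1=F] refutes=False
  v=0001: Γ:[(p3 → p2)=F, p3=T, ((p2 → (p3 → p2)) ∨ p2)=T] Δ:[p1=F] refutes=False
  v=0010: Γ:[(p3 → p2)=T, p3=F, ((p2 → (p3 → p2)) ∨ p2)=T] Δ:[p1=F] refutes=False
  v=0011: Γ:[(p3 → p2)=T, p3=T, ((p2 → (p3 → p2)) ∨ p2)=T] Δ:[p1=F] refutes=True  ← countermodel

Result: NO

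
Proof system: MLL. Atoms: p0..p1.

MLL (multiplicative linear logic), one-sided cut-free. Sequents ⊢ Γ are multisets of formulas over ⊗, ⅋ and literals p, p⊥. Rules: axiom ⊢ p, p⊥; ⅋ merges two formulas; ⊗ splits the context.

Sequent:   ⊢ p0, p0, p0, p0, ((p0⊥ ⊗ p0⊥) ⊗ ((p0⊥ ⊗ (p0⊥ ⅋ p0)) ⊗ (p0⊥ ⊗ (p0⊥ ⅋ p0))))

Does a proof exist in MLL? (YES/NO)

Derivation trace:
[⊗]  ⊢ p0, p0, p0, p0, ((p0⊥ ⊗ p0⊥) ⊗ ((p0⊥ ⊗ (p0⊥ ⅋ p0)) ⊗ (p0⊥ ⊗ (p0⊥ ⅋ p0))))
  [⊗]  ⊢ p0, p0, (p0⊥ ⊗ p0⊥)
    [Ax]  ⊢ p0, p0⊥
    [Ax]  ⊢ p0, p0⊥
  [⊗]  ⊢ p0, p0, ((p0⊥ ⊗ (p0⊥ ⅋ p0)) ⊗ (p0⊥ ⊗ (p0⊥ ⅋ p0)))
    [⊗]  ⊢ p0, (p0⊥ ⊗ (p0⊥ ⅋ p0))
      [Ax]  ⊢ p0, p0⊥
      [⅋]  ⊢ (p0⊥ ⅋ p0)
        [Ax]  ⊢ p0, p0⊥
    [⊗]  ⊢ p0, (p0⊥ ⊗ (p0⊥ ⅋ p0))
      [Ax]  ⊢ p0, p0⊥
      [⅋]  ⊢ (p0⊥ ⅋ p0)
        [Ax]  ⊢ p0, p0⊥

Result: YES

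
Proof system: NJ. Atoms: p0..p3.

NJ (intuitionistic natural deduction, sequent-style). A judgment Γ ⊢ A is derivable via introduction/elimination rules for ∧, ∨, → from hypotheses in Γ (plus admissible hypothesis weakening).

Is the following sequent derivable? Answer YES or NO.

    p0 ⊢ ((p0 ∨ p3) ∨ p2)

Derivation trace:
[∨I₁] p0 ⊢ ((p0 ∨ p3) ∨ p2)
  [∨I₁] p0 ⊢ (p0 ∨ p3)
    [Ax] p0 ⊢ p0

Result: YES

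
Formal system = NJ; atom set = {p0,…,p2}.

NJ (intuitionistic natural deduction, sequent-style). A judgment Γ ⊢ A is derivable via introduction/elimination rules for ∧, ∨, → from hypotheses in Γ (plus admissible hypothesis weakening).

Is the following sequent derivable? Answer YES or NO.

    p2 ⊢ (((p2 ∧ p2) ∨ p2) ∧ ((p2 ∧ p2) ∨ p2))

Derivation trace:
[∧I] p2 ⊢ (((p2 ∧ p2) ∨ p2) ∧ ((p2 ∧ p2) ∨ p2))
  [∨I₁] p2 ⊢ ((p2 ∧ p2) ∨ p2)
    [∧I] p2 ⊢ (p2 ∧ p2)
      [Ax] p2 ⊢ p2
      [Ax] p2 ⊢ p2
  [∨I₁] p2 ⊢ ((p2 ∧ p2) ∨ p2)
    [∧I] p2 ⊢ (p2 ∧ p2)
      [Ax] p2 ⊢ p2
      [Ax] p2 ⊢ p2

Result: YES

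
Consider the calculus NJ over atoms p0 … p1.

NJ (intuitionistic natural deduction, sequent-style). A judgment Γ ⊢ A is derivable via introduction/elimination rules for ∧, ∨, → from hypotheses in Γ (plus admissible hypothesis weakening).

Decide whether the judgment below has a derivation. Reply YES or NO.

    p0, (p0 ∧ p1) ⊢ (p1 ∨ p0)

Derivation trace:
[∨I₂] p0, (p0 ∧ p1) ⊢ (p1 ∨ p0)
  [Wk] p0, (p0 ∧ p1) ⊢ p0
    [Ax] p0 ⊢ p0

Result: YES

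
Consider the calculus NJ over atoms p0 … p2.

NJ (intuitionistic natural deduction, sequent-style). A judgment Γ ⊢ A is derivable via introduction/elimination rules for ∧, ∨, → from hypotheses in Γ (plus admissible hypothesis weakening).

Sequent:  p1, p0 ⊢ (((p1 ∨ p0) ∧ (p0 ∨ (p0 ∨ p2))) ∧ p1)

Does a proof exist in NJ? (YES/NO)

Derivation trace:
[∧I] p1, p0 ⊢ (((p1 ∨ p0) ∧ (p0 ∨ (p0 ∨ p2))) ∧ p1)
  [∧I] p1, p0 ⊢ ((p1 ∨ p0) ∧ (p0 ∨ (p0 ∨ p2)))
    [∨I₁] p1 ⊢ (p1 ∨ p0)
      [Ax] p1 ⊢ p1
    [∨I₂] p0 ⊢ (p0 ∨ (p0 ∨ p2))
      [∨I₁] p0 ⊢ (p0 ∨ p2)
        [Ax] p0 ⊢ p0
  [Ax] p1 ⊢ p1

Result: YES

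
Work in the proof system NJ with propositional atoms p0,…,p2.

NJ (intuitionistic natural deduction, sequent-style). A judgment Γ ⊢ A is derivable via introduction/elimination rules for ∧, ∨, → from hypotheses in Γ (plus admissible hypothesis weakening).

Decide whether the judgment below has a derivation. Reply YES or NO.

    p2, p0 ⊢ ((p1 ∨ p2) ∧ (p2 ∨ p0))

Proof tree:
[∧I] p2, p0 ⊢ ((p1 ∨ p2) ∧ (p2 ∨ p0))
  [∨I₂] p2 ⊢ (p1 ∨ p2)
    [Ax] p2 ⊢ p2
  [∨I₁] p2, p0 ⊢ (p2 ∨ p0)
    [Wk] p2, p0 ⊢ p2
      [Ax] p2 ⊢ p2

Result: YES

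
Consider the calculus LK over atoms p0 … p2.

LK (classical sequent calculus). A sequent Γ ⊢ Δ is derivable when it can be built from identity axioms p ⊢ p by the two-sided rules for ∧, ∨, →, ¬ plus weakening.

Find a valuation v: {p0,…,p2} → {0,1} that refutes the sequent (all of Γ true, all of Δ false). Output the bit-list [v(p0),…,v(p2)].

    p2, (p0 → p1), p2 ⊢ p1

Truth-table refutation:
  v=000: Γ:[p2=F, (p0 → p1)=T, p2=F] Δ:[p1=F] refutes=False
  v=001: Γ:[p2=T, (p0 → p1)=T, p2=T] Δ:[p1=F] refutes=True  ← countermodel

Result: [0, 0, 1]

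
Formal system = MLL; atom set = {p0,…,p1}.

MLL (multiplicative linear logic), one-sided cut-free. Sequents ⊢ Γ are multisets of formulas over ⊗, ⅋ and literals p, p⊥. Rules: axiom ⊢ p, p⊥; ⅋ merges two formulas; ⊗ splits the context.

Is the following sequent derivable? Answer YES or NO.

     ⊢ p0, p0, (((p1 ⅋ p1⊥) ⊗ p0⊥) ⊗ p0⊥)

Derivation trace:
[⊗]  ⊢ p0, p0, (((p1 ⅋ p1⊥) ⊗ p0⊥) ⊗ p0⊥)
  [⊗]  ⊢ p0, ((p1 ⅋ p1⊥) ⊗ p0⊥)
    [⅋]  ⊢ (p1 ⅋ p1⊥)
      [Ax]  ⊢ p1, p1⊥
    [Ax]  ⊢ p0, p0⊥
  [Ax]  ⊢ p0, p0⊥

Result: YES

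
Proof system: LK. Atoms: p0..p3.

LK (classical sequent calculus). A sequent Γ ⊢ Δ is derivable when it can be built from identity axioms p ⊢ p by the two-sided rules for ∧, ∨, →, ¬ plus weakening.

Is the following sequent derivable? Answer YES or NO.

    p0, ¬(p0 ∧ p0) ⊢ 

Proof tree:
[¬L] p0, ¬(p0 ∧ p0) ⊢ 
  [∧R] p0 ⊢ (p0 ∧ p0)
    [Ax] p0 ⊢ p0
    [Ax] p0 ⊢ p0

Result: YES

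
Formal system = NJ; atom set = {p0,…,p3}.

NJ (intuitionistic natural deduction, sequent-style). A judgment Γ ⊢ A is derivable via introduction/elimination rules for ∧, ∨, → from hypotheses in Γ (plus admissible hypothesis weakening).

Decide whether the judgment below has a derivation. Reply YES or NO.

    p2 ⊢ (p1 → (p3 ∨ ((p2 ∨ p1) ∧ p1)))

Derivation trace:
[→I] p2 ⊢ (p1 → (p3 ∨ ((p2 ∨ p1) ∧ p1)))
  [∨I₂] p1, p2 ⊢ (p3 ∨ ((p2 ∨ p1) ∧ p1))
    [∧I] p1, p2 ⊢ ((p2 ∨ p1) ∧ p1)
      [∨I₁] p2 ⊢ (p2 ∨ p1)
        [Ax] p2 ⊢ p2
      [Ax] p1 ⊢ p1

Result: YES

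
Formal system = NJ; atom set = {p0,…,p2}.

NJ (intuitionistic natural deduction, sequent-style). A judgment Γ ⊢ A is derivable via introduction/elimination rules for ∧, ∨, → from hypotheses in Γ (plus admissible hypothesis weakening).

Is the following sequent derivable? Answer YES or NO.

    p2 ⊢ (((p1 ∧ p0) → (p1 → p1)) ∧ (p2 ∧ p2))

Proof tree:
[∧I] p2 ⊢ (((p1 ∧ p0) → (p1 → p1)) ∧ (p2 ∧ p2))
  [→I]  ⊢ ((p1 ∧ p0) → (p1 → p1))
    [Wk] (p1 ∧ p0) ⊢ (p1 → p1)
      [→I]  ⊢ (p1 → p1)
        [Ax] p1 ⊢ p1
  [∧I] p2 ⊢ (p2 ∧ p2)
    [Ax] p2 ⊢ p2
    [Ax] p2 ⊢ p2

Result: YES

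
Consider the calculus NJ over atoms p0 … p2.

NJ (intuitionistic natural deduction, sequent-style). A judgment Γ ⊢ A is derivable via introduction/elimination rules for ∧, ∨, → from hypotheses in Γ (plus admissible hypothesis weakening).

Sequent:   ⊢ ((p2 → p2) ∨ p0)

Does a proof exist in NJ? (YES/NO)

Derivation (root first):
[∨I₁]  ⊢ ((p2 → p2) ∨ p0)
  [→I]  ⊢ (p2 → p2)
    [Ax] p2 ⊢ p2

Result: YES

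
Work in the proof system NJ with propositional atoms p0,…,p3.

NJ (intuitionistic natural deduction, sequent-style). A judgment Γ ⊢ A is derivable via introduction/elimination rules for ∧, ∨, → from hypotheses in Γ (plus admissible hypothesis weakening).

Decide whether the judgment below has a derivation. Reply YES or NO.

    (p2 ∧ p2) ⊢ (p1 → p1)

Proof tree:
[→I] (p2 ∧ p2) ⊢ (p1 → p1)
  [Wk] p1, (p2 ∧ p2) ⊢ p1
    [Ax] p1 ⊢ p1

Result: YES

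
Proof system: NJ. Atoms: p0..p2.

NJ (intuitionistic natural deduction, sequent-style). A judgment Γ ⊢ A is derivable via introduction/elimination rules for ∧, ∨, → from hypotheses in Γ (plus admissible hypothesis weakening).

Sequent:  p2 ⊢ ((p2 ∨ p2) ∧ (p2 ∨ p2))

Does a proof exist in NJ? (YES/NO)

Derivation trace:
[∧I] p2 ⊢ ((p2 ∨ p2) ∧ (p2 ∨ p2))
  [∨I₁] p2 ⊢ (p2 ∨ p2)
    [Ax] p2 ⊢ p2
  [∨I₁] p2 ⊢ (p2 ∨ p2)
    [Ax] p2 ⊢ p2

Result: YES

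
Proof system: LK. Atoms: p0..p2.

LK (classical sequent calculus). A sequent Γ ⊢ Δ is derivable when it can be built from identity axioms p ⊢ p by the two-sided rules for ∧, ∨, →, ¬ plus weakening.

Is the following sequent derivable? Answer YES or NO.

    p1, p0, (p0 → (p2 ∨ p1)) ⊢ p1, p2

Proof tree:
[→L] p1, p0, (p0 → (p2 ∨ p1)) ⊢ p1, p2
  [WL] p0, p1 ⊢ p0
    [Ax] p0 ⊢ p0
  [∨L] (p2 ∨ p1) ⊢ p1, p2
    [Ax] p2 ⊢ p2
    [Ax] p1 ⊢ p1

Result: YES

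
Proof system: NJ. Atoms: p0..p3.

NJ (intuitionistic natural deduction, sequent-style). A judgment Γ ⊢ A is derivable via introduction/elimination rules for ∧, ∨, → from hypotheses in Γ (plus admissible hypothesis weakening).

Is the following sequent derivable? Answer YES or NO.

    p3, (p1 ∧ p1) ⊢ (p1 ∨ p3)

Derivation (root first):
[Wk] p3, (p1 ∧ p1) ⊢ (p1 ∨ p3)
  [∨I₂] p3 ⊢ (p1 ∨ p3)
    [Ax] p3 ⊢ p3

Result: YES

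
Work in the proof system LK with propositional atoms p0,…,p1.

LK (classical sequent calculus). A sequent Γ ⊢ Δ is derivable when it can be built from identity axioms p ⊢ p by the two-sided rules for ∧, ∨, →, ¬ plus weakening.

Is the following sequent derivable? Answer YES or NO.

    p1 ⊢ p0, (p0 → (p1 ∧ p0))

Derivation (root first):
[→R] p1 ⊢ p0, (p0 → (p1 ∧ p0))
  [WR] p1, p0 ⊢ (p1 ∧ p0), p0
    [∧R] p1, p0 ⊢ (p1 ∧ p0)
      [Ax] p1 ⊢ p1
      [Ax] p0 ⊢ p0

Result: YES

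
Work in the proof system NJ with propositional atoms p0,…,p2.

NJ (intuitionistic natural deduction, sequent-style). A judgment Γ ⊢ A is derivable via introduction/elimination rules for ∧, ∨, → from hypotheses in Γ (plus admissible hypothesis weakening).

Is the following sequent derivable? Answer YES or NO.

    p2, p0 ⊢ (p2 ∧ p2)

Derivation trace:
[Wk] p2, p0 ⊢ (p2 ∧ p2)
  [∧I] p2 ⊢ (p2 ∧ p2)
    [Ax] p2 ⊢ p2
    [Ax] p2 ⊢ p2

Result: YES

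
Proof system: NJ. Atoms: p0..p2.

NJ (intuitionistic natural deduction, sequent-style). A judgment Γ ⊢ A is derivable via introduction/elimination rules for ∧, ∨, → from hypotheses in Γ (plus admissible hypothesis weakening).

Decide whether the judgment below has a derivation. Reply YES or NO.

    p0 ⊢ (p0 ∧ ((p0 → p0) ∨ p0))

Derivation trace:
[∧I] p0 ⊢ (p0 ∧ ((p0 → p0) ∨ p0))
  [Ax] p0 ⊢ p0
  [∨I₁]  ⊢ ((p0 → p0) ∨ p0)
    [→I]  ⊢ (p0 → p0)
      [Ax] p0 ⊢ p0

Result: YES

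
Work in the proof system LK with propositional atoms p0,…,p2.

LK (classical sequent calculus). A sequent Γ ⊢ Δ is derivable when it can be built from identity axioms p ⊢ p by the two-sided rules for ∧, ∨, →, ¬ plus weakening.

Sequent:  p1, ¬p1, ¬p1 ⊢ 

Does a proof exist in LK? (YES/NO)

Proof tree:
[¬L] p1, ¬p1, ¬p1 ⊢ 
  [WR] p1, ¬p1 ⊢ p1
    [¬L] p1, ¬p1 ⊢ 
      [Ax] p1 ⊢ p1

Result: YES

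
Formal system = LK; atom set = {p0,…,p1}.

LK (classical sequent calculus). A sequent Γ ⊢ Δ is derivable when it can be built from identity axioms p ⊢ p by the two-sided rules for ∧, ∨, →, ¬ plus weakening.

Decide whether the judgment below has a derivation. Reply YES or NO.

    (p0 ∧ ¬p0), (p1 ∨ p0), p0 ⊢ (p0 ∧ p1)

Derivation trace:
[∧R] (p0 ∧ ¬p0), (p1 ∨ p0), p0 ⊢ (p0 ∧ p1)
  [∨L] p0, (p1 ∨ p0) ⊢ p0
    [WL] p0, p1 ⊢ p0
      [Ax] p0 ⊢ p0
    [Ax] p0 ⊢ p0
  [∧L] (p0 ∧ ¬p0) ⊢ p1
    [WR] p0, ¬p0 ⊢ p1
      [¬L] p0, ¬p0 ⊢ 
        [Ax] p0 ⊢ p0

Result: YES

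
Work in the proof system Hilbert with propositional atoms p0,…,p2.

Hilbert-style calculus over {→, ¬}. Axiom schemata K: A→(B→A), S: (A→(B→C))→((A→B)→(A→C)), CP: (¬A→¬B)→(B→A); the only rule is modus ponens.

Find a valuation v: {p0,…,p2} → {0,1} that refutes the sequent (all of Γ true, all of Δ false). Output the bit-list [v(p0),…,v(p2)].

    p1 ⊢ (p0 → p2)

Truth-table refutation:
  v=000: Γ:[p1=F] Δ:[(p0 → p2)=T] refutes=False
  v=001: Γ:[p1=F] Δ:[(p0 → p2)=T] refutes=False
  v=010: Γ:[p1=T] Δ:[(p0 → p2)=T] refutes=False
  v=011: Γ:[p1=T] Δ:[(p0 → p2)=T] refutes=False
  v=100: Γ:[p1=F] Δ:[(p0 → p2)=F] refutes=False
  v=101: Γ:[p1=F] Δ:[(p0 → p2)=T] refutes=False
  v=110: Γ:[p1=T] Δ:[(p0 → p2)=F] refutes=True  ← countermodel

Result: [1, 1, 0]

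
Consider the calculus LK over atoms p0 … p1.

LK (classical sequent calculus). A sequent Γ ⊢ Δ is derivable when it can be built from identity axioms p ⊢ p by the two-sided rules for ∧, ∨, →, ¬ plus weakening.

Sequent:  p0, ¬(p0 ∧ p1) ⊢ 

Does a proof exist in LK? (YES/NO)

Enumerate valuations to refute Γ ⊢ Δ:
  v=00: Γ:[p0=F, ¬(p0 ∧ p1)=T] Δ:[] refutes=False
  v=01: Γ:[p0=F, ¬(p0 ∧ p1)=T] Δ:[] refutes=False
  v=10: Γ:[p0=T, ¬(p0 ∧ p1)=T] Δ:[] refutes=True  ← countermodel

Result: NO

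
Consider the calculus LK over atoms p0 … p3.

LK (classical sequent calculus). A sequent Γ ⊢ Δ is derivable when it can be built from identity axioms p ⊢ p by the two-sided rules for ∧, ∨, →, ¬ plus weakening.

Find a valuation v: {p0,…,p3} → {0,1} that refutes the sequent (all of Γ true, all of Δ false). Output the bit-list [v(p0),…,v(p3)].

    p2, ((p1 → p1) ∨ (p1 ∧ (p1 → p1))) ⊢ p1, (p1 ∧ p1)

Truth-table refutation:
  v=0000: Γ:[p2=F, ((p1 → p1) ∨ (p1 ∧ (p1 → p1)))=T] Δ:[p1=F, (p1 ∧ p1)=F] refutes=False
  v=0001: Γ:[p2=F, ((p1 → p1) ∨ (p1 ∧ (p1 → p1)))=T] Δ:[p1=F, (p1 ∧ p1)=F] refutes=False
  v=0010: Γ:[p2=T, ((p1 → p1) ∨ (p1 ∧ (p1 → p1)))=T] Δ:[p1=F, (p1 ∧ p1)=F] refutes=True  ← countermodel

Result: [0, 0, 1, 0]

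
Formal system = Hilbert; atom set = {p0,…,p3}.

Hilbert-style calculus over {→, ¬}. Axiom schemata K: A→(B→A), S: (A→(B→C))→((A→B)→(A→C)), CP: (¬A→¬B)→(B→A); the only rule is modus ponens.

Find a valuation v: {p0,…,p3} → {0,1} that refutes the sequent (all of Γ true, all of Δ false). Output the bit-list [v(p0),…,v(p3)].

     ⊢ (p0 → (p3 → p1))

Enumerate valuations to refute Γ ⊢ Δ:
  v=0000: Γ:[] Δ:[(p0 → (p3 → p1))=T] refutes=False
  v=0001: Γ:[] Δ:[(p0 → (p3 → p1))=T] refutes=False
  v=0010: Γ:[] Δ:[(p0 → (p3 → p1))=T] refutes=False
  v=0011: Γ:[] Δ:[(p0 → (p3 → p1))=T] refutes=False
  v=0100: Γ:[] Δ:[(p0 → (p3 → p1))=T] refutes=False
  v=0101: Γ:[] Δ:[(p0 → (p3 → p1))=T] refutes=False
  v=0110: Γ:[] Δ:[(p0 → (p3 → p1))=T] refutes=False
  v=0111: Γ:[] Δ:[(p0 → (p3 → p1))=T] refutes=False
  v=1000: Γ:[] Δ:[(p0 → (p3 → p1))=T] refutes=False
  v=1001: Γ:[] Δ:[(p0 → (p3 → p1))=F] refutes=True  ← countermodel

Result: [1, 0, 0, 1]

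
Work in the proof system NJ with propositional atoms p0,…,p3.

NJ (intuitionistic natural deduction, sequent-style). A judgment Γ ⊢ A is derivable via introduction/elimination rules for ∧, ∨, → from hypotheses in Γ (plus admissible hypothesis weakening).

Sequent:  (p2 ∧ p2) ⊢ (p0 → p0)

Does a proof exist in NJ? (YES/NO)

Derivation (root first):
[→I] (p2 ∧ p2) ⊢ (p0 → p0)
  [Wk] p0, (p2 ∧ p2) ⊢ p0
    [Ax] p0 ⊢ p0

Result: YES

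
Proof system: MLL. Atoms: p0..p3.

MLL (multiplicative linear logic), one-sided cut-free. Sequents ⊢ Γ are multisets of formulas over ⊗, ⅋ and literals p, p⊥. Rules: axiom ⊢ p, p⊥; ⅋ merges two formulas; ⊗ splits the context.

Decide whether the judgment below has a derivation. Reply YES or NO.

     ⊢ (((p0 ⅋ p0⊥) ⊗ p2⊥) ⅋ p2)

Derivation (root first):
[⅋]  ⊢ (((p0 ⅋ p0⊥) ⊗ p2⊥) ⅋ p2)
  [⊗]  ⊢ p2, ((p0 ⅋ p0⊥) ⊗ p2⊥)
    [⅋]  ⊢ (p0 ⅋ p0⊥)
      [Ax]  ⊢ p0, p0⊥
    [Ax]  ⊢ p2, p2⊥

Result: YES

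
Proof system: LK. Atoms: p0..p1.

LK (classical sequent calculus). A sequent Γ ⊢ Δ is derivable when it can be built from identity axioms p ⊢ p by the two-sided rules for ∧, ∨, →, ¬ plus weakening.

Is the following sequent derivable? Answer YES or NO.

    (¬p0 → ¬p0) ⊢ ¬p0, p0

Derivation (root first):
[→L] (¬p0 → ¬p0) ⊢ ¬p0, p0
  [¬R]  ⊢ p0, ¬p0
    [Ax] p0 ⊢ p0
  [¬L] ¬p0 ⊢ ¬p0
    [¬R]  ⊢ p0, ¬p0
      [Ax] p0 ⊢ p0

Result: YES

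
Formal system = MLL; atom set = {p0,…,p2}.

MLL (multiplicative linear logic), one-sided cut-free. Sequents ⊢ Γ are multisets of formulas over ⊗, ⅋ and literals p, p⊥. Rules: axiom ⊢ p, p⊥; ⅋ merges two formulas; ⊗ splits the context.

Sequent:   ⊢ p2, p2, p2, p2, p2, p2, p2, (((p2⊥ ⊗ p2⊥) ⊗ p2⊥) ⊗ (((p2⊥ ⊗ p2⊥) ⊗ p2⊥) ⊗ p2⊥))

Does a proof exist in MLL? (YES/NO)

Derivation trace:
[⊗]  ⊢ p2, p2, p2, p2, p2, p2, p2, (((p2⊥ ⊗ p2⊥) ⊗ p2⊥) ⊗ (((p2⊥ ⊗ p2⊥) ⊗ p2⊥) ⊗ p2⊥))
  [⊗]  ⊢ p2, p2, p2, ((p2⊥ ⊗ p2⊥) ⊗ p2⊥)
    [⊗]  ⊢ p2, p2, (p2⊥ ⊗ p2⊥)
      [Ax]  ⊢ p2, p2⊥
      [Ax]  ⊢ p2, p2⊥
    [Ax]  ⊢ p2, p2⊥
  [⊗]  ⊢ p2, p2, p2, p2, (((p2⊥ ⊗ p2⊥) ⊗ p2⊥) ⊗ p2⊥)
    [⊗]  ⊢ p2, p2, p2, ((p2⊥ ⊗ p2⊥) ⊗ p2⊥)
      [⊗]  ⊢ p2, p2, (p2⊥ ⊗ p2⊥)
        [Ax]  ⊢ p2, p2⊥
        [Ax]  ⊢ p2, p2⊥
      [Ax]  ⊢ p2, p2⊥
    [Ax]  ⊢ p2, p2⊥

Result: YES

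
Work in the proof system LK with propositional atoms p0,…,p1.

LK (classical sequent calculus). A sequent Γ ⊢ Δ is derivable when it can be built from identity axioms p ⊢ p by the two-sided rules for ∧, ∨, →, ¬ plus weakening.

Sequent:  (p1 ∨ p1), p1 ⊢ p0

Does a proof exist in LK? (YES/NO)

Truth-table refutation:
  v=00: Γ:[(p1 ∨ p1)=F, p1=F] Δ:[p0=F] refutes=False
  v=01: Γ:[(p1 ∨ p1)=T, p1=T] Δ:[p0=F] refutes=True  ← countermodel

Result: NO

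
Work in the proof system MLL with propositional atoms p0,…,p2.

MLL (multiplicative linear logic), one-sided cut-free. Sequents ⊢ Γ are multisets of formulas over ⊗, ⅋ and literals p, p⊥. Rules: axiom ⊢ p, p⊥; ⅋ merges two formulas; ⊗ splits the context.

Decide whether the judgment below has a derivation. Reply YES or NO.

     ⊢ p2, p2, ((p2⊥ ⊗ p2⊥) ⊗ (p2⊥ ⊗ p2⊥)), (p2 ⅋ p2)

Derivation trace:
[⅋]  ⊢ p2, p2, ((p2⊥ ⊗ p2⊥) ⊗ (p2⊥ ⊗ p2⊥)), (p2 ⅋ p2)
  [⊗]  ⊢ p2, p2, p2, p2, ((p2⊥ ⊗ p2⊥) ⊗ (p2⊥ ⊗ p2⊥))
    [⊗]  ⊢ p2, p2, (p2⊥ ⊗ p2⊥)
      [Ax]  ⊢ p2, p2⊥
      [Ax]  ⊢ p2, p2⊥
    [⊗]  ⊢ p2, p2, (p2⊥ ⊗ p2⊥)
      [Ax]  ⊢ p2, p2⊥
      [Ax]  ⊢ p2, p2⊥

Result: YES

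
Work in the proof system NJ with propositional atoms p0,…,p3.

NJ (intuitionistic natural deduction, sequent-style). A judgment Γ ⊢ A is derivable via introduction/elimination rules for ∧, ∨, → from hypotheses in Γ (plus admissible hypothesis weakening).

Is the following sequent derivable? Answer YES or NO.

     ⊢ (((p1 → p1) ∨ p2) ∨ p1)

Derivation (root first):
[∨I₁]  ⊢ (((p1 → p1) ∨ p2) ∨ p1)
  [∨I₁]  ⊢ ((p1 → p1) ∨ p2)
    [→I]  ⊢ (p1 → p1)
      [Ax] p1 ⊢ p1

Result: YES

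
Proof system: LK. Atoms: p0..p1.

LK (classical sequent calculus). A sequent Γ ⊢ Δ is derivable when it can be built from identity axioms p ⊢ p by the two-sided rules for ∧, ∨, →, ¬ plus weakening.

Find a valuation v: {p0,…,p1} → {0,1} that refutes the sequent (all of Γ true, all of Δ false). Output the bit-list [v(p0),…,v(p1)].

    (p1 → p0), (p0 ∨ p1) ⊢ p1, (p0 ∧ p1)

Enumerate valuations to refute Γ ⊢ Δ:
  v=00: Γ:[(p1 → p0)=T, (p0 ∨ p1)=F] Δ:[p1=F, (p0 ∧ p1)=F] refutes=False
  v=01: Γ:[(p1 → p0)=F, (p0 ∨ p1)=T] Δ:[p1=T, (p0 ∧ p1)=F] refutes=False
  v=10: Γ:[(p1 → p0)=T, (p0 ∨ p1)=T] Δ:[p1=F, (p0 ∧ p1)=F] refutes=True  ← countermodel

Result: [1, 0]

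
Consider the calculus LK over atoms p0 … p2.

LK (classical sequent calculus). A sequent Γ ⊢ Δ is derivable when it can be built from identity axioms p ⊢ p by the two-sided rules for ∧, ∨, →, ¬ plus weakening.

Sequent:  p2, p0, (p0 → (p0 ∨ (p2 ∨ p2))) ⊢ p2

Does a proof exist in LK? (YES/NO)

Proof tree:
[→L] p2, p0, (p0 → (p0 ∨ (p2 ∨ p2))) ⊢ p2
  [Ax] p0 ⊢ p0
  [∨L] p2, (p0 ∨ (p2 ∨ p2)) ⊢ p2
    [WL] p2, p0 ⊢ p2
      [Ax] p2 ⊢ p2
    [∨L] (p2 ∨ p2) ⊢ p2
      [Ax] p2 ⊢ p2
      [Ax] p2 ⊢ p2

Result: YES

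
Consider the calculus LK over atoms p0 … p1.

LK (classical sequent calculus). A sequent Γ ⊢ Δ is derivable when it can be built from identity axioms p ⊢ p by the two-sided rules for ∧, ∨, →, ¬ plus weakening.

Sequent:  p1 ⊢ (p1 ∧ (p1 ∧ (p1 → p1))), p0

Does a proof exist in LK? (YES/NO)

Derivation trace:
[WR] p1 ⊢ (p1 ∧ (p1 ∧ (p1 → p1))), p0
  [∧R] p1 ⊢ (p1 ∧ (p1 ∧ (p1 → p1)))
    [Ax] p1 ⊢ p1
    [∧R] p1 ⊢ (p1 ∧ (p1 → p1))
      [Ax] p1 ⊢ p1
      [→R]  ⊢ (p1 → p1)
        [Ax] p1 ⊢ p1

Result: YES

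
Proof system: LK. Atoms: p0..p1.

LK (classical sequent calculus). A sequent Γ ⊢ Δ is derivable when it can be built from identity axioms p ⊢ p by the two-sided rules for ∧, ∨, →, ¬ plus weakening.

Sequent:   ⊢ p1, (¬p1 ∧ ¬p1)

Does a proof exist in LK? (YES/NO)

Derivation (root first):
[∧R]  ⊢ p1, (¬p1 ∧ ¬p1)
  [¬R]  ⊢ p1, ¬p1
    [Ax] p1 ⊢ p1
  [¬R]  ⊢ p1, ¬p1
    [Ax] p1 ⊢ p1

Result: YES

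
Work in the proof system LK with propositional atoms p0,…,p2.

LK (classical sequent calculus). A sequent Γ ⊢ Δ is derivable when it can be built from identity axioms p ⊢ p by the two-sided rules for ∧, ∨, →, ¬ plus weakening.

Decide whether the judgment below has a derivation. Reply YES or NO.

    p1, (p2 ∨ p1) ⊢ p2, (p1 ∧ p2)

Enumerate valuations to refute Γ ⊢ Δ:
  v=000: Γ:[p1=F, (p2 ∨ p1)=F] Δ:[p2=F, (p1 ∧ p2)=F] refutes=False
  v=001: Γ:[p1=F, (p2 ∨ p1)=T] Δ:[p2=T, (p1 ∧ p2)=F] refutes=False
  v=010: Γ:[p1=T, (p2 ∨ p1)=T] Δ:[p2=F, (p1 ∧ p2)=F] refutes=True  ← countermodel

Result: NO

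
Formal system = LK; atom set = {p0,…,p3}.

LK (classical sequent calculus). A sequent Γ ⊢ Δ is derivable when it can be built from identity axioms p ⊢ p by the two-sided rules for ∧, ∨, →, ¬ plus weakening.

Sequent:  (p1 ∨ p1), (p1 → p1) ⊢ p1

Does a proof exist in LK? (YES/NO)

Derivation trace:
[→L] (p1 ∨ p1), (p1 → p1) ⊢ p1
  [∨L] (p1 ∨ p1) ⊢ p1
    [Ax] p1 ⊢ p1
    [Ax] p1 ⊢ p1
  [Ax] p1 ⊢ p1

Result: YES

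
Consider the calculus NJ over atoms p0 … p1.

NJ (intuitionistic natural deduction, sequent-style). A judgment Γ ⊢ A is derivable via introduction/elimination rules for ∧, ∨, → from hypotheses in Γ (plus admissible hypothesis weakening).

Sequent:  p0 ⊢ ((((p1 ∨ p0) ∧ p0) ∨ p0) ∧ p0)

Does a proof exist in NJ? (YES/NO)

Derivation (root first):
[∧I] p0 ⊢ ((((p1 ∨ p0) ∧ p0) ∨ p0) ∧ p0)
  [∨I₁] p0 ⊢ (((p1 ∨ p0) ∧ p0) ∨ p0)
    [∧I] p0 ⊢ ((p1 ∨ p0) ∧ p0)
      [∨I₂] p0 ⊢ (p1 ∨ p0)
        [Ax] p0 ⊢ p0
      [Ax] p0 ⊢ p0
  [Ax] p0 ⊢ p0

Result: YES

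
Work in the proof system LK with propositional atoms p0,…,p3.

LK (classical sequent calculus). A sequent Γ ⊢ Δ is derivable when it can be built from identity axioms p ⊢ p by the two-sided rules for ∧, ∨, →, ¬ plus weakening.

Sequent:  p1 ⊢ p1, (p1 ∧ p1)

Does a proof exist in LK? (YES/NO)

Proof tree:
[∧R] p1 ⊢ p1, (p1 ∧ p1)
  [Ax] p1 ⊢ p1
  [WR] p1 ⊢ p1, p1
    [Ax] p1 ⊢ p1

Result: YES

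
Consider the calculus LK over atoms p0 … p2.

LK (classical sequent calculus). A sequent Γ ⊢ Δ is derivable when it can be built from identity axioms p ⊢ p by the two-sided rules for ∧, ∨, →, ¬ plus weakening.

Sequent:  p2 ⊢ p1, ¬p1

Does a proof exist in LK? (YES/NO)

Proof tree:
[WL] p2 ⊢ p1, ¬p1
  [¬R]  ⊢ p1, ¬p1
    [Ax] p1 ⊢ p1

Result: YES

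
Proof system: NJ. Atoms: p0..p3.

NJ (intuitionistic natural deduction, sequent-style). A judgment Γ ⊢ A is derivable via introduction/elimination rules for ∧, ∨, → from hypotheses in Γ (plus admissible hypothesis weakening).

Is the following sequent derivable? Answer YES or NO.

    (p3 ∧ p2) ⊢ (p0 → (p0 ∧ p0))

Proof tree:
[→I] (p3 ∧ p2) ⊢ (p0 → (p0 ∧ p0))
  [Wk] p0, (p3 ∧ p2) ⊢ (p0 ∧ p0)
    [∧I] p0 ⊢ (p0 ∧ p0)
      [Ax] p0 ⊢ p0
      [Ax] p0 ⊢ p0

Result: YES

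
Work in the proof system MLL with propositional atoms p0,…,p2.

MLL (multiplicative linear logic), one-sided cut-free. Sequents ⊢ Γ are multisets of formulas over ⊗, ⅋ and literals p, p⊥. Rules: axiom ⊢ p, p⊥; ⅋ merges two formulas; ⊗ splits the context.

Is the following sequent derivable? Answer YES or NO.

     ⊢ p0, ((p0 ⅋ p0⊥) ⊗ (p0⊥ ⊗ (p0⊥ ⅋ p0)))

Proof tree:
[⊗]  ⊢ p0, ((p0 ⅋ p0⊥) ⊗ (p0⊥ ⊗ (p0⊥ ⅋ p0)))
  [⅋]  ⊢ (p0 ⅋ p0⊥)
    [Ax]  ⊢ p0, p0⊥
  [⊗]  ⊢ p0, (p0⊥ ⊗ (p0⊥ ⅋ p0))
    [Ax]  ⊢ p0, p0⊥
    [⅋]  ⊢ (p0⊥ ⅋ p0)
      [Ax]  ⊢ p0, p0⊥

Result: YES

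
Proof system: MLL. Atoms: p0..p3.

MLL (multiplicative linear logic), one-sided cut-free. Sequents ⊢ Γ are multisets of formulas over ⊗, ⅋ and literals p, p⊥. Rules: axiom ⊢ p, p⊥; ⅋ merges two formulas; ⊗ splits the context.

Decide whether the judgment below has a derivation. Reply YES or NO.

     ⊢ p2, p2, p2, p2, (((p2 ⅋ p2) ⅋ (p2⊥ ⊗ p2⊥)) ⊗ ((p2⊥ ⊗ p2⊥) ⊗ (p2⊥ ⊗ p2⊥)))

Derivation trace:
[⊗]  ⊢ p2, p2, p2, p2, (((p2 ⅋ p2) ⅋ (p2⊥ ⊗ p2⊥)) ⊗ ((p2⊥ ⊗ p2⊥) ⊗ (p2⊥ ⊗ p2⊥)))
  [⅋]  ⊢ ((p2 ⅋ p2) ⅋ (p2⊥ ⊗ p2⊥))
    [⅋]  ⊢ (p2⊥ ⊗ p2⊥), (p2 ⅋ p2)
      [⊗]  ⊢ p2, p2, (p2⊥ ⊗ p2⊥)
        [Ax]  ⊢ p2, p2⊥
        [Ax]  ⊢ p2, p2⊥
  [⊗]  ⊢ p2, p2, p2, p2, ((p2⊥ ⊗ p2⊥) ⊗ (p2⊥ ⊗ p2⊥))
    [⊗]  ⊢ p2, p2, (p2⊥ ⊗ p2⊥)
      [Ax]  ⊢ p2, p2⊥
      [Ax]  ⊢ p2, p2⊥
    [⊗]  ⊢ p2, p2, (p2⊥ ⊗ p2⊥)
      [Ax]  ⊢ p2, p2⊥
      [Ax]  ⊢ p2, p2⊥

Result: YES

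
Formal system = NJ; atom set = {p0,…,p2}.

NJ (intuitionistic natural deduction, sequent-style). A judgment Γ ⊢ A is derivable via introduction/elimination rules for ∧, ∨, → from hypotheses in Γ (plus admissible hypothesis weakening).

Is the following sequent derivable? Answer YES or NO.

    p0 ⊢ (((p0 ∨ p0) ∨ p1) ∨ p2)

Derivation trace:
[∨I₁] p0 ⊢ (((p0 ∨ p0) ∨ p1) ∨ p2)
  [∨I₁] p0 ⊢ ((p0 ∨ p0) ∨ p1)
    [∨I₁] p0 ⊢ (p0 ∨ p0)
      [Ax] p0 ⊢ p0

Result: YES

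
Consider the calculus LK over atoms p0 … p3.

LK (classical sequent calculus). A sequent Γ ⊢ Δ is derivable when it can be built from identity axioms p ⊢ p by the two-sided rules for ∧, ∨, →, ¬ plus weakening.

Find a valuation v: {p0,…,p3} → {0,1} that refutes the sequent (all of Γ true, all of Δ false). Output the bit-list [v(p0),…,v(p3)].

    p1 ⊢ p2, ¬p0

Truth-table refutation:
  v=0000: Γ:[p1=F] Δ:[p2=F, ¬p0=T] refutes=False
  v=0001: Γ:[p1=F] Δ:[p2=F, ¬p0=T] refutes=False
  v=0010: Γ:[p1=F] Δ:[p2=T, ¬p0=T] refutes=False
  v=0011: Γ:[p1=F] Δ:[p2=T, ¬p0=T] refutes=False
  v=0100: Γ:[p1=T] Δ:[p2=F, ¬p0=T] refutes=False
  v=0101: Γ:[p1=T] Δ:[p2=F, ¬p0=T] refutes=False
  v=0110: Γ:[p1=T] Δ:[p2=T, ¬p0=T] refutes=False
  v=0111: Γ:[p1=T] Δ:[p2=T, ¬p0=T] refutes=False
  v=1000: Γ:[p1=F] Δ:[p2=F, ¬p0=F] refutes=False
  v=1001: Γ:[p1=F] Δ:[p2=F, ¬p0=F] refutes=False
  v=1010: Γ:[p1=F] Δ:[p2=T, ¬p0=F] refutes=False
  v=1011: Γ:[p1=F] Δ:[p2=T, ¬p0=F] refutes=False
  v=1100: Γ:[p1=T] Δ:[p2=F, ¬p0=F] refutes=True  ← countermodel

Result: [1, 1, 0, 0]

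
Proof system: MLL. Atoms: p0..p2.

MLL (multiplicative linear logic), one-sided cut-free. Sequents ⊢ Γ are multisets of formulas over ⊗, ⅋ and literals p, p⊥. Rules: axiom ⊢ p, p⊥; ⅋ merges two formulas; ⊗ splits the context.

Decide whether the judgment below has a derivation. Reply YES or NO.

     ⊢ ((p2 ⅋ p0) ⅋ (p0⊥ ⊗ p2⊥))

Derivation trace:
[⅋]  ⊢ ((p2 ⅋ p0) ⅋ (p0⊥ ⊗ p2⊥))
  [⅋]  ⊢ (p0⊥ ⊗ p2⊥), (p2 ⅋ p0)
    [⊗]  ⊢ p0, p2, (p0⊥ ⊗ p2⊥)
      [Ax]  ⊢ p0, p0⊥
      [Ax]  ⊢ p2, p2⊥

Result: YES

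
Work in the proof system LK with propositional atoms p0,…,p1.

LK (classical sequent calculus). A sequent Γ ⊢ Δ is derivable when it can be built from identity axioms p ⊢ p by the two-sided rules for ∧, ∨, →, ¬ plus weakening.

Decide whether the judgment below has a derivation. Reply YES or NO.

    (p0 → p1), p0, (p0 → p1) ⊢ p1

Proof tree:
[→L] (p0 → p1), p0, (p0 → p1) ⊢ p1
  [→L] p0, (p0 → p1) ⊢ p1, p0
    [Ax] p0 ⊢ p0
    [WR] p1 ⊢ p1, p0
      [Ax] p1 ⊢ p1
  [Ax] p1 ⊢ p1

Result: YES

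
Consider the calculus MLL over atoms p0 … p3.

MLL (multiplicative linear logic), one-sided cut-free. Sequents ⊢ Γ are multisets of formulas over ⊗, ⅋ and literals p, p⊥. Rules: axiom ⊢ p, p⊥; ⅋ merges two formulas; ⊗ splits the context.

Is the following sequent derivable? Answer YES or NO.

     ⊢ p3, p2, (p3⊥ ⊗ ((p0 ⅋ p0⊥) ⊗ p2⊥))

Derivation (root first):
[⊗]  ⊢ p3, p2, (p3⊥ ⊗ ((p0 ⅋ p0⊥) ⊗ p2⊥))
  [Ax]  ⊢ p3, p3⊥
  [⊗]  ⊢ p2, ((p0 ⅋ p0⊥) ⊗ p2⊥)
    [⅋]  ⊢ (p0 ⅋ p0⊥)
      [Ax]  ⊢ p0, p0⊥
    [Ax]  ⊢ p2, p2⊥

Result: YES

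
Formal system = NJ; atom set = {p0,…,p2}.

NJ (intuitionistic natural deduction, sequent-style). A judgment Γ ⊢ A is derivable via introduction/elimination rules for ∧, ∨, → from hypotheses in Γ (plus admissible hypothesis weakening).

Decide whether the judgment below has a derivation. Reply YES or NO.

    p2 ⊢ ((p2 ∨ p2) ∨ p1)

Proof tree:
[∨I₁] p2 ⊢ ((p2 ∨ p2) ∨ p1)
  [∨I₂] p2 ⊢ (p2 ∨ p2)
    [Ax] p2 ⊢ p2

Result: YES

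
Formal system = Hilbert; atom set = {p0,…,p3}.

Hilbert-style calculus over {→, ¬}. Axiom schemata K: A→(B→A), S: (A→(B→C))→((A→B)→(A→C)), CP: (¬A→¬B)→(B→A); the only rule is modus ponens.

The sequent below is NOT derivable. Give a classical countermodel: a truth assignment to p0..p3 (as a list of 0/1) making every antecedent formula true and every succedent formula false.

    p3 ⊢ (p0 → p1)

Truth-table refutation:
  v=0000: Γ:[p3=F] Δ:[(p0 → p1)=T] refutes=False
  v=0001: Γ:[p3=T] Δ:[(p0 → p1)=T] refutes=False
  v=0010: Γ:[p3=F] Δ:[(p0 → p1)=T] refutes=False
  v=0011: Γ:[p3=T] Δ:[(p0 → p1)=T] refutes=False
  v=0100: Γ:[p3=F] Δ:[(p0 → p1)=T] refutes=False
  v=0101: Γ:[p3=T] Δ:[(p0 → p1)=T] refutes=False
  v=0110: Γ:[p3=F] Δ:[(p0 → p1)=T] refutes=False
  v=0111: Γ:[p3=T] Δ:[(p0 → p1)=T] refutes=False
  v=1000: Γ:[p3=F] Δ:[(p0 → p1)=F] refutes=False
  v=1001: Γ:[p3=T] Δ:[(p0 → p1)=F] refutes=True  ← countermodel

Result: [1, 0, 0, 1]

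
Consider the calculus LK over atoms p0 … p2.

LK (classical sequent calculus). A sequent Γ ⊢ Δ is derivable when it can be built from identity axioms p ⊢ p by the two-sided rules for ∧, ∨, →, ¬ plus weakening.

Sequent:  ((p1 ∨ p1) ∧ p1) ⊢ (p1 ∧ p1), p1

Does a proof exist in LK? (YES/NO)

Derivation (root first):
[∧L] ((p1 ∨ p1) ∧ p1) ⊢ (p1 ∧ p1), p1
  [WR] p1, (p1 ∨ p1) ⊢ (p1 ∧ p1), p1
    [∧R] p1, (p1 ∨ p1) ⊢ (p1 ∧ p1)
      [∨L] (p1 ∨ p1) ⊢ p1
        [Ax] p1 ⊢ p1
        [Ax] p1 ⊢ p1
      [Ax] p1 ⊢ p1

Result: YES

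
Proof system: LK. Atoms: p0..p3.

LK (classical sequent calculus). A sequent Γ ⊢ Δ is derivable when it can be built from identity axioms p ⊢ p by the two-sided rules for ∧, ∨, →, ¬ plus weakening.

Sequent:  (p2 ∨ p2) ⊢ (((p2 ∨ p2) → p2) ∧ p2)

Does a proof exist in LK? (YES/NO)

Derivation (root first):
[∧R] (p2 ∨ p2) ⊢ (((p2 ∨ p2) → p2) ∧ p2)
  [→R]  ⊢ ((p2 ∨ p2) → p2)
    [∨L] (p2 ∨ p2) ⊢ p2
      [Ax] p2 ⊢ p2
      [Ax] p2 ⊢ p2
  [∨L] (p2 ∨ p2) ⊢ p2
    [Ax] p2 ⊢ p2
    [Ax] p2 ⊢ p2

Result: YES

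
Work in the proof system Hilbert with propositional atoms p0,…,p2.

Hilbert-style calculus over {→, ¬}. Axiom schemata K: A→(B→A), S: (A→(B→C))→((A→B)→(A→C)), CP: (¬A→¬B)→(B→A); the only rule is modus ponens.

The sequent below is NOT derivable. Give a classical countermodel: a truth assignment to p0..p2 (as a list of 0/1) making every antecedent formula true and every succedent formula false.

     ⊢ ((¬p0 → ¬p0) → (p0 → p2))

Search for a countermodel by truth-table:
  v=000: Γ:[] Δ:[((¬p0 → ¬p0) → (p0 → p2))=T] refutes=False
  v=001: Γ:[] Δ:[((¬p0 → ¬p0) → (p0 → p2))=T] refutes=False
  v=010: Γ:[] Δ:[((¬p0 → ¬p0) → (p0 → p2))=T] refutes=False
  v=011: Γ:[] Δ:[((¬p0 → ¬p0) → (p0 → p2))=T] refutes=False
  v=100: Γ:[] Δ:[((¬p0 → ¬p0) → (p0 → p2))=F] refutes=True  ← countermodel

Result: [1, 0, 0]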